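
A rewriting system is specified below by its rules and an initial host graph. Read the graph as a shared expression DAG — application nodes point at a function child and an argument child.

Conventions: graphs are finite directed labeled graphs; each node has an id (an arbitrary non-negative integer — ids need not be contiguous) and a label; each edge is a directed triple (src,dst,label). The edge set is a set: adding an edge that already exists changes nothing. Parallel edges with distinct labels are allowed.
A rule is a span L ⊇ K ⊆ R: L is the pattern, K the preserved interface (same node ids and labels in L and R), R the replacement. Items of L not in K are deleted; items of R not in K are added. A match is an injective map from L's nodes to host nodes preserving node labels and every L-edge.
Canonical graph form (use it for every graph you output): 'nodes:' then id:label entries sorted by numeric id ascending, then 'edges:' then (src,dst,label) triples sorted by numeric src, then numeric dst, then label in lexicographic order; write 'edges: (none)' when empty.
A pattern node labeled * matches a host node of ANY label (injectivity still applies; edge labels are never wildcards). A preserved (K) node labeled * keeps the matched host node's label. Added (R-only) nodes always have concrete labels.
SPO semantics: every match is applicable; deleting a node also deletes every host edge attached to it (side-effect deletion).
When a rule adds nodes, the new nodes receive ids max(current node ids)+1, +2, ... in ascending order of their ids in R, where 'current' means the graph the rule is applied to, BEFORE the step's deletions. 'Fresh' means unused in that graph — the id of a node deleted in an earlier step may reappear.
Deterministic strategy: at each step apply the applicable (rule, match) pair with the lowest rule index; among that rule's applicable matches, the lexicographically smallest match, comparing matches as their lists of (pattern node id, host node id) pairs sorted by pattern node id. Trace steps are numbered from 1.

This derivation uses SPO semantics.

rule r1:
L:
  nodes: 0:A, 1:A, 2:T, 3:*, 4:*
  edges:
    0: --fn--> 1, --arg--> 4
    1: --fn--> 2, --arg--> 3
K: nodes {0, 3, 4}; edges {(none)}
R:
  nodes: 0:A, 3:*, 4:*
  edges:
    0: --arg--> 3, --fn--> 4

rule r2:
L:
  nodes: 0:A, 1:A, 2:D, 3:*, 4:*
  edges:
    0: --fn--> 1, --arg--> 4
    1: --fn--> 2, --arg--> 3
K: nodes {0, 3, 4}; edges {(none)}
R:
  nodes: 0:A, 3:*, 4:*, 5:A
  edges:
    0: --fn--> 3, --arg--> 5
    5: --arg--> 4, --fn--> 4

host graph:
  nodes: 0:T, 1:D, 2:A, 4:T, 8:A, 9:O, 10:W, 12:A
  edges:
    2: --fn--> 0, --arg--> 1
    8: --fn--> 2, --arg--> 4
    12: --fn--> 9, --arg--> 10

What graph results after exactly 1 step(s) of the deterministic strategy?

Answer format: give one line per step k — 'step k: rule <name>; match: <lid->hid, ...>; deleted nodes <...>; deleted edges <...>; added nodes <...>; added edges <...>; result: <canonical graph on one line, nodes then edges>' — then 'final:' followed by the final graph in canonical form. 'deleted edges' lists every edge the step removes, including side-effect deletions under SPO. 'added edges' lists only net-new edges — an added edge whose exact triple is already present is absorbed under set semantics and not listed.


step 1: rule r1; match: 0->8, 1->2, 2->0, 3->1, 4->4; deleted nodes 0, 2; deleted edges (2,0,fn); (2,1,arg); (8,2,fn); (8,4,arg); added nodes (none); added edges (8,1,arg); (8,4,fn); result: nodes: 1:D, 4:T, 8:A, 9:O, 10:W, 12:A edges: (8,1,arg); (8,4,fn); (12,9,fn); (12,10,arg)
final:
nodes: 1:D, 4:T, 8:A, 9:O, 10:W, 12:A
edges: (8,1,arg); (8,4,fn); (12,9,fn); (12,10,arg)


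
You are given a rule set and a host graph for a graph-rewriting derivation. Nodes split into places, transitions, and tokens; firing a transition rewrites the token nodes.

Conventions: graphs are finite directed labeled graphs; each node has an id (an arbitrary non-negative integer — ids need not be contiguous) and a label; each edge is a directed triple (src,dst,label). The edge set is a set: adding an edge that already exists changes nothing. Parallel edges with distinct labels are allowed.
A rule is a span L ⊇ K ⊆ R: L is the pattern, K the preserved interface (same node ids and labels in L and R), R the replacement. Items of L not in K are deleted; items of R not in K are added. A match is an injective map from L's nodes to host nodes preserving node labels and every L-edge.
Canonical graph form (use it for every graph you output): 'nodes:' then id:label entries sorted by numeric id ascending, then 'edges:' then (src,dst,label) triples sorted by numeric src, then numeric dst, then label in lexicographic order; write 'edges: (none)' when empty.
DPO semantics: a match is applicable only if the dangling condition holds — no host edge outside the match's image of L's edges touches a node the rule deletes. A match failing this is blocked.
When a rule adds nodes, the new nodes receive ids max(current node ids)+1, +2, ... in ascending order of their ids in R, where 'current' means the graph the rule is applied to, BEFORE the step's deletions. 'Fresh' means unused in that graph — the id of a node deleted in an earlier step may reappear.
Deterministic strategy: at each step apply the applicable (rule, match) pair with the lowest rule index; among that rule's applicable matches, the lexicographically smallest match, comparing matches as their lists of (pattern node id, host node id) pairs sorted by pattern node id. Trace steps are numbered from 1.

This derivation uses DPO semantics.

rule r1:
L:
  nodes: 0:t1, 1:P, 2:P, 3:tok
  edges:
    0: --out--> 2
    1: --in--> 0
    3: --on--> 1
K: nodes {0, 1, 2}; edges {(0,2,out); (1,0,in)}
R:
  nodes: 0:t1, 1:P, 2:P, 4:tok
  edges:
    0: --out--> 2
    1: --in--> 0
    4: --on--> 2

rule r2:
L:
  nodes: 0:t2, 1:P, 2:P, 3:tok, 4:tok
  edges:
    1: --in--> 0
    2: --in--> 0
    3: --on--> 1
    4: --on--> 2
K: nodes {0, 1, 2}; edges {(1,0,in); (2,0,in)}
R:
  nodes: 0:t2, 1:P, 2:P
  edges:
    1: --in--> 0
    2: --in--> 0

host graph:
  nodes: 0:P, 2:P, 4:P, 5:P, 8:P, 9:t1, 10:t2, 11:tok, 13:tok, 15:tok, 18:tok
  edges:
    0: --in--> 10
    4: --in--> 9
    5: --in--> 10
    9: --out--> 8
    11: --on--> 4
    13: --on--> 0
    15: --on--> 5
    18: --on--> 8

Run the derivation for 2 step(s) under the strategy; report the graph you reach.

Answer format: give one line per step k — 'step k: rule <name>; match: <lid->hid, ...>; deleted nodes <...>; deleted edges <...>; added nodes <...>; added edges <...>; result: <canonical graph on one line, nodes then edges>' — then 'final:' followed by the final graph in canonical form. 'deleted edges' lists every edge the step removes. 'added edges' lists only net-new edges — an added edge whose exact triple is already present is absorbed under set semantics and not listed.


step 1: rule r1; match: 0->9, 1->4, 2->8, 3->11; deleted nodes 11; deleted edges (11,4,on); added nodes 19; added edges (19,8,on); result: nodes: 0:P, 2:P, 4:P, 5:P, 8:P, 9:t1, 10:t2, 13:tok, 15:tok, 18:tok, 19:tok edges: (0,10,in); (4,9,in); (5,10,in); (9,8,out); (13,0,on); (15,5,on); (18,8,on); (19,8,on)
step 2: rule r2; match: 0->10, 1->0, 2->5, 3->13, 4->15; deleted nodes 13, 15; deleted edges (13,0,on); (15,5,on); added nodes (none); added edges (none); result: nodes: 0:P, 2:P, 4:P, 5:P, 8:P, 9:t1, 10:t2, 18:tok, 19:tok edges: (0,10,in); (4,9,in); (5,10,in); (9,8,out); (18,8,on); (19,8,on)
final:
nodes: 0:P, 2:P, 4:P, 5:P, 8:P, 9:t1, 10:t2, 18:tok, 19:tok
edges: (0,10,in); (4,9,in); (5,10,in); (9,8,out); (18,8,on); (19,8,on)


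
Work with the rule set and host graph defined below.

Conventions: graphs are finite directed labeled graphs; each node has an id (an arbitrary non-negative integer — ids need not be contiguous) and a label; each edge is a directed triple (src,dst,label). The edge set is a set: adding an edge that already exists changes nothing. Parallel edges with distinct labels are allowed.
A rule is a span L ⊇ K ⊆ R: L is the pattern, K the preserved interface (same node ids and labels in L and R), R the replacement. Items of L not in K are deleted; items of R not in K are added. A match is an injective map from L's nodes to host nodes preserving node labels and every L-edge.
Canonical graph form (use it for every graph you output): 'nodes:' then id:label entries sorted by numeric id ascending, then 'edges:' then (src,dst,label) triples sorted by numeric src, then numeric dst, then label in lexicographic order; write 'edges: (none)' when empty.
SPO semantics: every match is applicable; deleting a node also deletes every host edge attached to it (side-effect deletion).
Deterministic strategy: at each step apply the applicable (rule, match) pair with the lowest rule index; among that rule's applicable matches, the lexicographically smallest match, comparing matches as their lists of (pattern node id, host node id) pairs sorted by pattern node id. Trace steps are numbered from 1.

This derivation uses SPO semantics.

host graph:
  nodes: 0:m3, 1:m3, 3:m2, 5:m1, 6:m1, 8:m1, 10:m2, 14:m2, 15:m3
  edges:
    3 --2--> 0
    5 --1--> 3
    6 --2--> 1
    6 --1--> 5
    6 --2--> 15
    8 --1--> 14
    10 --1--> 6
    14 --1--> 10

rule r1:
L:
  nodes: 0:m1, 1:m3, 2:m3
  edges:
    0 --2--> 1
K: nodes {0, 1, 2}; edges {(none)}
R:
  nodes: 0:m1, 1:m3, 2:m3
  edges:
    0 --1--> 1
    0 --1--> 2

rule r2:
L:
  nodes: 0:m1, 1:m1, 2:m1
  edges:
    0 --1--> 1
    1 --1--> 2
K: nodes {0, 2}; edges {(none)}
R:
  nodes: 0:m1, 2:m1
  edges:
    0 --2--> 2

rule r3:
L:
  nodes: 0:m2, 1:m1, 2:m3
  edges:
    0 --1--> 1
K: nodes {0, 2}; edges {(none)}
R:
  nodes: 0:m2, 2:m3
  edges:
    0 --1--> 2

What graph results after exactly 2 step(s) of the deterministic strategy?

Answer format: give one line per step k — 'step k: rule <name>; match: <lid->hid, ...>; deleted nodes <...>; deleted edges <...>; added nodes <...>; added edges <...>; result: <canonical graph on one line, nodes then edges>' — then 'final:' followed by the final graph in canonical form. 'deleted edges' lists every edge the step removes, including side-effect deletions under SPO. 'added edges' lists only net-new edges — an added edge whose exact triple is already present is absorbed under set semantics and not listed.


step 1: rule r1; match: 0->6, 1->1, 2->0; deleted nodes (none); deleted edges (6,1,2); added nodes (none); added edges (6,0,1); (6,1,1); result: nodes: 0:m3, 1:m3, 3:m2, 5:m1, 6:m1, 8:m1, 10:m2, 14:m2, 15:m3 edges: (3,0,2); (5,3,1); (6,0,1); (6,1,1); (6,5,1); (6,15,2); (8,14,1); (10,6,1); (14,10,1)
step 2: rule r1; match: 0->6, 1->15, 2->0; deleted nodes (none); deleted edges (6,15,2); added nodes (none); added edges (6,15,1); result: nodes: 0:m3, 1:m3, 3:m2, 5:m1, 6:m1, 8:m1, 10:m2, 14:m2, 15:m3 edges: (3,0,2); (5,3,1); (6,0,1); (6,1,1); (6,5,1); (6,15,1); (8,14,1); (10,6,1); (14,10,1)
final:
nodes: 0:m3, 1:m3, 3:m2, 5:m1, 6:m1, 8:m1, 10:m2, 14:m2, 15:m3
edges: (3,0,2); (5,3,1); (6,0,1); (6,1,1); (6,5,1); (6,15,1); (8,14,1); (10,6,1); (14,10,1)


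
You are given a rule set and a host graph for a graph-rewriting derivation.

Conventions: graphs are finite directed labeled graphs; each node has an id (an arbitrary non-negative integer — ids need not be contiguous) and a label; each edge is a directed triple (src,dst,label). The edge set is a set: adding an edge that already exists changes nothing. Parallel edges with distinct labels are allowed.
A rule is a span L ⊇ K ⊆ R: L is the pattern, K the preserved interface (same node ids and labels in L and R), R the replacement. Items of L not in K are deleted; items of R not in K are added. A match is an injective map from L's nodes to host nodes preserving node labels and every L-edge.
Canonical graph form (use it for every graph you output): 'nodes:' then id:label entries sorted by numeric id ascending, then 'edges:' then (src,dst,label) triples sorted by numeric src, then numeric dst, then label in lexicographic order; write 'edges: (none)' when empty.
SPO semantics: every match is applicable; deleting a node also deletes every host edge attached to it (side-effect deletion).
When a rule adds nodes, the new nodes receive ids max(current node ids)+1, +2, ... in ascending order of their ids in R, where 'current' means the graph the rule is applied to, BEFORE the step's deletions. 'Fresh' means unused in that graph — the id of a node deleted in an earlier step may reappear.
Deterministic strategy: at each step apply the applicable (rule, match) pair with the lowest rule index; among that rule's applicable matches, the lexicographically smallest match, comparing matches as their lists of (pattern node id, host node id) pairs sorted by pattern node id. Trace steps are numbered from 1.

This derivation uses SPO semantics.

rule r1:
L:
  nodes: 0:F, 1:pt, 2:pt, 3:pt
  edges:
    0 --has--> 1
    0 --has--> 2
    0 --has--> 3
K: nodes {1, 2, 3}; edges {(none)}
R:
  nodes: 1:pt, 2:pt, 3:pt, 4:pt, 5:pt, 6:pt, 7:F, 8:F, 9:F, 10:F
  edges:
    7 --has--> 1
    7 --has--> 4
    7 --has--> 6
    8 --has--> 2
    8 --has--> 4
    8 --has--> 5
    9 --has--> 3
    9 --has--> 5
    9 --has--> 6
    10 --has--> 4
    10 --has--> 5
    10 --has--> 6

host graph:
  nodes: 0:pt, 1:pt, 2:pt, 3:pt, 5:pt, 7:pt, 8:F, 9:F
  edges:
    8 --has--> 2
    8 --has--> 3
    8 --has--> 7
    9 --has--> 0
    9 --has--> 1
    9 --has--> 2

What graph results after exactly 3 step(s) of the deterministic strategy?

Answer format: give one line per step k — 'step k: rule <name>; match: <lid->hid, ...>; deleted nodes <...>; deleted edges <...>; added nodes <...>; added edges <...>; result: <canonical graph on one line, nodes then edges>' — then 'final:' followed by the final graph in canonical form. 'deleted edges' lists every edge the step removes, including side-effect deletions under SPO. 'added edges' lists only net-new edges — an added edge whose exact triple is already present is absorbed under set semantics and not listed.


step 1: rule r1; match: 0->8, 1->2, 2->3, 3->7; deleted nodes 8; deleted edges (8,2,has); (8,3,has); (8,7,has); added nodes 10, 11, 12, 13, 14, 15, 16; added edges (13,2,has); (13,10,has); (13,12,has); (14,3,has); (14,10,has); (14,11,has); (15,7,has); (15,11,has); (15,12,has); (16,10,has); (16,11,has); (16,12,has); result: nodes: 0:pt, 1:pt, 2:pt, 3:pt, 5:pt, 7:pt, 9:F, 10:pt, 11:pt, 12:pt, 13:F, 14:F, 15:F, 16:F edges: (9,0,has); (9,1,has); (9,2,has); (13,2,has); (13,10,has); (13,12,has); (14,3,has); (14,10,has); (14,11,has); (15,7,has); (15,11,has); (15,12,has); (16,10,has); (16,11,has); (16,12,has)
step 2: rule r1; match: 0->9, 1->0, 2->1, 3->2; deleted nodes 9; deleted edges (9,0,has); (9,1,has); (9,2,has); added nodes 17, 18, 19, 20, 21, 22, 23; added edges (20,0,has); (20,17,has); (20,19,has); (21,1,has); (21,17,has); (21,18,has); (22,2,has); (22,18,has); (22,19,has); (23,17,has); (23,18,has); (23,19,has); result: nodes: 0:pt, 1:pt, 2:pt, 3:pt, 5:pt, 7:pt, 10:pt, 11:pt, 12:pt, 13:F, 14:F, 15:F, 16:F, 17:pt, 18:pt, 19:pt, 20:F, 21:F, 22:F, 23:F edges: (13,2,has); (13,10,has); (13,12,has); (14,3,has); (14,10,has); (14,11,has); (15,7,has); (15,11,has); (15,12,has); (16,10,has); (16,11,has); (16,12,has); (20,0,has); (20,17,has); (20,19,has); (21,1,has); (21,17,has); (21,18,has); (22,2,has); (22,18,has); (22,19,has); (23,17,has); (23,18,has); (23,19,has)
step 3: rule r1; match: 0->13, 1->2, 2->10, 3->12; deleted nodes 13; deleted edges (13,2,has); (13,10,has); (13,12,has); added nodes 24, 25, 26, 27, 28, 29, 30; added edges (27,2,has); (27,24,has); (27,26,has); (28,10,has); (28,24,has); (28,25,has); (29,12,has); (29,25,has); (29,26,has); (30,24,has); (30,25,has); (30,26,has); result: nodes: 0:pt, 1:pt, 2:pt, 3:pt, 5:pt, 7:pt, 10:pt, 11:pt, 12:pt, 14:F, 15:F, 16:F, 17:pt, 18:pt, 19:pt, 20:F, 21:F, 22:F, 23:F, 24:pt, 25:pt, 26:pt, 27:F, 28:F, 29:F, 30:F edges: (14,3,has); (14,10,has); (14,11,has); (15,7,has); (15,11,has); (15,12,has); (16,10,has); (16,11,has); (16,12,has); (20,0,has); (20,17,has); (20,19,has); (21,1,has); (21,17,has); (21,18,has); (22,2,has); (22,18,has); (22,19,has); (23,17,has); (23,18,has); (23,19,has); (27,2,has); (27,24,has); (27,26,has); (28,10,has); (28,24,has); (28,25,has); (29,12,has); (29,25,has); (29,26,has); (30,24,has); (30,25,has); (30,26,has)
final:
nodes: 0:pt, 1:pt, 2:pt, 3:pt, 5:pt, 7:pt, 10:pt, 11:pt, 12:pt, 14:F, 15:F, 16:F, 17:pt, 18:pt, 19:pt, 20:F, 21:F, 22:F, 23:F, 24:pt, 25:pt, 26:pt, 27:F, 28:F, 29:F, 30:F
edges: (14,3,has); (14,10,has); (14,11,has); (15,7,has); (15,11,has); (15,12,has); (16,10,has); (16,11,has); (16,12,has); (20,0,has); (20,17,has); (20,19,has); (21,1,has); (21,17,has); (21,18,has); (22,2,has); (22,18,has); (22,19,has); (23,17,has); (23,18,has); (23,19,has); (27,2,has); (27,24,has); (27,26,has); (28,10,has); (28,24,has); (28,25,has); (29,12,has); (29,25,has); (29,26,has); (30,24,has); (30,25,has); (30,26,has)


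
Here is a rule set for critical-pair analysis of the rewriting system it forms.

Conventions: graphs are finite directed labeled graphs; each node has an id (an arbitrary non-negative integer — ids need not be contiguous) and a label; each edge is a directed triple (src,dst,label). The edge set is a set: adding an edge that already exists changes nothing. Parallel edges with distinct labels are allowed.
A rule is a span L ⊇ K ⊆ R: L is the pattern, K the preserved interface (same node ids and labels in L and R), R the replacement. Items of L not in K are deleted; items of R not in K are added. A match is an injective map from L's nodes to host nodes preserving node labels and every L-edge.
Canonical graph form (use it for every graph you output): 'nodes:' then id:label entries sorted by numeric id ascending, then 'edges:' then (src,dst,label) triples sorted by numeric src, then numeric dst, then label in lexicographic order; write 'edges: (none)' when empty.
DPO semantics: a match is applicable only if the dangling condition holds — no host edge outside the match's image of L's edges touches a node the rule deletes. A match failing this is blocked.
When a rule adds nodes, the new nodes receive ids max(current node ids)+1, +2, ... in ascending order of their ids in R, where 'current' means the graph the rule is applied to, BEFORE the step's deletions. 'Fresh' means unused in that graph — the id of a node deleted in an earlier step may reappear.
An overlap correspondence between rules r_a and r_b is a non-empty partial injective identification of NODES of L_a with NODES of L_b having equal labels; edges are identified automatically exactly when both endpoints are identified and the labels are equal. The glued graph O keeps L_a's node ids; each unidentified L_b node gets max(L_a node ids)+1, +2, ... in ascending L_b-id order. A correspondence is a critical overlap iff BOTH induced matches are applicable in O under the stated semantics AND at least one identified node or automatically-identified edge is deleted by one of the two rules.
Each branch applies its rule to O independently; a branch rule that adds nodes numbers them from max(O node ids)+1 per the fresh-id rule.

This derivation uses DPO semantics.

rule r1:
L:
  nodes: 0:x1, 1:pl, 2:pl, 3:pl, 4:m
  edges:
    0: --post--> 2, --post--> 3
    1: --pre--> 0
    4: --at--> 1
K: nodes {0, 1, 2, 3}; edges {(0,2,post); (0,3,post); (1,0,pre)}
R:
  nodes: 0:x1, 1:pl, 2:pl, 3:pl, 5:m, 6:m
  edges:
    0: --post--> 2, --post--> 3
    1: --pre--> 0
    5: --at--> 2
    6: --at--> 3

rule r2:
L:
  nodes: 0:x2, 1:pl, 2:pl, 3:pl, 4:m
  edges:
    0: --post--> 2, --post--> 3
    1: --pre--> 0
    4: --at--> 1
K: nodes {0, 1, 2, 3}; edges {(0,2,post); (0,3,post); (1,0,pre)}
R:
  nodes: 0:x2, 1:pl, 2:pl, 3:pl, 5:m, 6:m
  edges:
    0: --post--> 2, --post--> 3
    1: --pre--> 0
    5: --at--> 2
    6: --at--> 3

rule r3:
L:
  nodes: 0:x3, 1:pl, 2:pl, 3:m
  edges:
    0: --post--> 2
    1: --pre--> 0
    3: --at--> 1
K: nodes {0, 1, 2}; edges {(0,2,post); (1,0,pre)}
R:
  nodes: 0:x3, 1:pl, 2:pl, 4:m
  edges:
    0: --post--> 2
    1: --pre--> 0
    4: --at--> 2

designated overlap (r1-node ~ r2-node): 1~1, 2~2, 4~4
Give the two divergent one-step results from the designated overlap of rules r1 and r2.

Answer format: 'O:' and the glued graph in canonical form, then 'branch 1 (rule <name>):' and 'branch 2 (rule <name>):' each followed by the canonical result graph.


O:
nodes: 0:x1, 1:pl, 2:pl, 3:pl, 4:m, 5:x2, 6:pl
edges: (0,2,post); (0,3,post); (1,0,pre); (1,5,pre); (4,1,at); (5,2,post); (5,6,post)
branch 1 (rule r1):
nodes: 0:x1, 1:pl, 2:pl, 3:pl, 5:x2, 6:pl, 7:m, 8:m
edges: (0,2,post); (0,3,post); (1,0,pre); (1,5,pre); (5,2,post); (5,6,post); (7,2,at); (8,3,at)
branch 2 (rule r2):
nodes: 0:x1, 1:pl, 2:pl, 3:pl, 5:x2, 6:pl, 7:m, 8:m
edges: (0,2,post); (0,3,post); (1,0,pre); (1,5,pre); (5,2,post); (5,6,post); (7,2,at); (8,6,at)


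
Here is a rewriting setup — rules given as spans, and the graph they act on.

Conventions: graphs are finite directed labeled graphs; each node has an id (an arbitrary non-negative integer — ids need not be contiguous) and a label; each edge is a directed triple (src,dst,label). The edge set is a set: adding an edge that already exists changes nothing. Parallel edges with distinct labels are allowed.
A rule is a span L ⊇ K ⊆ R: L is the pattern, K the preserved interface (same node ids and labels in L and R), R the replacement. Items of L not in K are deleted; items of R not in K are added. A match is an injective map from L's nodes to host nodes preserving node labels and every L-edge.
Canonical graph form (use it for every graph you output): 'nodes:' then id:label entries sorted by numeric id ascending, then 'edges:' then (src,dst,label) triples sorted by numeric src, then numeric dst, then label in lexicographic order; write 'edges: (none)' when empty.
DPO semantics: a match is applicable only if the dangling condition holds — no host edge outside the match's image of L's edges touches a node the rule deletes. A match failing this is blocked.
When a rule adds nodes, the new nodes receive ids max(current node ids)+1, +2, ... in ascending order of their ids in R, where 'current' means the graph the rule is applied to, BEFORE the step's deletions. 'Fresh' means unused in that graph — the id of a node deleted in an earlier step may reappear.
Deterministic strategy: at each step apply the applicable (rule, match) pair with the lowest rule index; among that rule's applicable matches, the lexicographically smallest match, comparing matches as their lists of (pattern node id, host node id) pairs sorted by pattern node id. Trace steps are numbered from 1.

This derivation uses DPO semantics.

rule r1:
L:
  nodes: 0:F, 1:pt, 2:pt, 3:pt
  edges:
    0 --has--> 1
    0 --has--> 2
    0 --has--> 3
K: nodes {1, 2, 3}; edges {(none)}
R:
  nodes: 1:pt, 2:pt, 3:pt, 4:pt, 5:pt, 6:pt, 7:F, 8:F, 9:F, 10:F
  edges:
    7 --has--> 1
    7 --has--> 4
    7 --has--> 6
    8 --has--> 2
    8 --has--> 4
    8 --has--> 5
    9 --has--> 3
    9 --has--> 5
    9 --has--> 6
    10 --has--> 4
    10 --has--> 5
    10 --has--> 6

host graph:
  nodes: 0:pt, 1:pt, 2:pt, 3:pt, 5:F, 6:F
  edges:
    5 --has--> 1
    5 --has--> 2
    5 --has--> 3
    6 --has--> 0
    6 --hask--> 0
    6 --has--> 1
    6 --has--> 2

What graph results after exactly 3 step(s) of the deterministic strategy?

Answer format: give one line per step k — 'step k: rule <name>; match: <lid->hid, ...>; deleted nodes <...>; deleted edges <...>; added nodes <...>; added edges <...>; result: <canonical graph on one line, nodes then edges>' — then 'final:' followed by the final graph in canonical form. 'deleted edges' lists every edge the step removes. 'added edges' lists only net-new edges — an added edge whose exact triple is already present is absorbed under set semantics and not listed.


step 1: rule r1; match: 0->5, 1->1, 2->2, 3->3; deleted nodes 5; deleted edges (5,1,has); (5,2,has); (5,3,has); added nodes 7, 8, 9, 10, 11, 12, 13; added edges (10,1,has); (10,7,has); (10,9,has); (11,2,has); (11,7,has); (11,8,has); (12,3,has); (12,8,has); (12,9,has); (13,7,has); (13,8,has); (13,9,has); result: nodes: 0:pt, 1:pt, 2:pt, 3:pt, 6:F, 7:pt, 8:pt, 9:pt, 10:F, 11:F, 12:F, 13:F edges: (6,0,has); (6,0,hask); (6,1,has); (6,2,has); (10,1,has); (10,7,has); (10,9,has); (11,2,has); (11,7,has); (11,8,has); (12,3,has); (12,8,has); (12,9,has); (13,7,has); (13,8,has); (13,9,has)
step 2: rule r1; match: 0->10, 1->1, 2->7, 3->9; deleted nodes 10; deleted edges (10,1,has); (10,7,has); (10,9,has); added nodes 14, 15, 16, 17, 18, 19, 20; added edges (17,1,has); (17,14,has); (17,16,has); (18,7,has); (18,14,has); (18,15,has); (19,9,has); (19,15,has); (19,16,has); (20,14,has); (20,15,has); (20,16,has); result: nodes: 0:pt, 1:pt, 2:pt, 3:pt, 6:F, 7:pt, 8:pt, 9:pt, 11:F, 12:F, 13:F, 14:pt, 15:pt, 16:pt, 17:F, 18:F, 19:F, 20:F edges: (6,0,has); (6,0,hask); (6,1,has); (6,2,has); (11,2,has); (11,7,has); (11,8,has); (12,3,has); (12,8,has); (12,9,has); (13,7,has); (13,8,has); (13,9,has); (17,1,has); (17,14,has); (17,16,has); (18,7,has); (18,14,has); (18,15,has); (19,9,has); (19,15,has); (19,16,has); (20,14,has); (20,15,has); (20,16,has)
step 3: rule r1; match: 0->11, 1->2, 2->7, 3->8; deleted nodes 11; deleted edges (11,2,has); (11,7,has); (11,8,has); added nodes 21, 22, 23, 24, 25, 26, 27; added edges (24,2,has); (24,21,has); (24,23,has); (25,7,has); (25,21,has); (25,22,has); (26,8,has); (26,22,has); (26,23,has); (27,21,has); (27,22,has); (27,23,has); result: nodes: 0:pt, 1:pt, 2:pt, 3:pt, 6:F, 7:pt, 8:pt, 9:pt, 12:F, 13:F, 14:pt, 15:pt, 16:pt, 17:F, 18:F, 19:F, 20:F, 21:pt, 22:pt, 23:pt, 24:F, 25:F, 26:F, 27:F edges: (6,0,has); (6,0,hask); (6,1,has); (6,2,has); (12,3,has); (12,8,has); (12,9,has); (13,7,has); (13,8,has); (13,9,has); (17,1,has); (17,14,has); (17,16,has); (18,7,has); (18,14,has); (18,15,has); (19,9,has); (19,15,has); (19,16,has); (20,14,has); (20,15,has); (20,16,has); (24,2,has); (24,21,has); (24,23,has); (25,7,has); (25,21,has); (25,22,has); (26,8,has); (26,22,has); (26,23,has); (27,21,has); (27,22,has); (27,23,has)
final:
nodes: 0:pt, 1:pt, 2:pt, 3:pt, 6:F, 7:pt, 8:pt, 9:pt, 12:F, 13:F, 14:pt, 15:pt, 16:pt, 17:F, 18:F, 19:F, 20:F, 21:pt, 22:pt, 23:pt, 24:F, 25:F, 26:F, 27:F
edges: (6,0,has); (6,0,hask); (6,1,has); (6,2,has); (12,3,has); (12,8,has); (12,9,has); (13,7,has); (13,8,has); (13,9,has); (17,1,has); (17,14,has); (17,16,has); (18,7,has); (18,14,has); (18,15,has); (19,9,has); (19,15,has); (19,16,has); (20,14,has); (20,15,has); (20,16,has); (24,2,has); (24,21,has); (24,23,has); (25,7,has); (25,21,has); (25,22,has); (26,8,has); (26,22,has); (26,23,has); (27,21,has); (27,22,has); (27,23,has)


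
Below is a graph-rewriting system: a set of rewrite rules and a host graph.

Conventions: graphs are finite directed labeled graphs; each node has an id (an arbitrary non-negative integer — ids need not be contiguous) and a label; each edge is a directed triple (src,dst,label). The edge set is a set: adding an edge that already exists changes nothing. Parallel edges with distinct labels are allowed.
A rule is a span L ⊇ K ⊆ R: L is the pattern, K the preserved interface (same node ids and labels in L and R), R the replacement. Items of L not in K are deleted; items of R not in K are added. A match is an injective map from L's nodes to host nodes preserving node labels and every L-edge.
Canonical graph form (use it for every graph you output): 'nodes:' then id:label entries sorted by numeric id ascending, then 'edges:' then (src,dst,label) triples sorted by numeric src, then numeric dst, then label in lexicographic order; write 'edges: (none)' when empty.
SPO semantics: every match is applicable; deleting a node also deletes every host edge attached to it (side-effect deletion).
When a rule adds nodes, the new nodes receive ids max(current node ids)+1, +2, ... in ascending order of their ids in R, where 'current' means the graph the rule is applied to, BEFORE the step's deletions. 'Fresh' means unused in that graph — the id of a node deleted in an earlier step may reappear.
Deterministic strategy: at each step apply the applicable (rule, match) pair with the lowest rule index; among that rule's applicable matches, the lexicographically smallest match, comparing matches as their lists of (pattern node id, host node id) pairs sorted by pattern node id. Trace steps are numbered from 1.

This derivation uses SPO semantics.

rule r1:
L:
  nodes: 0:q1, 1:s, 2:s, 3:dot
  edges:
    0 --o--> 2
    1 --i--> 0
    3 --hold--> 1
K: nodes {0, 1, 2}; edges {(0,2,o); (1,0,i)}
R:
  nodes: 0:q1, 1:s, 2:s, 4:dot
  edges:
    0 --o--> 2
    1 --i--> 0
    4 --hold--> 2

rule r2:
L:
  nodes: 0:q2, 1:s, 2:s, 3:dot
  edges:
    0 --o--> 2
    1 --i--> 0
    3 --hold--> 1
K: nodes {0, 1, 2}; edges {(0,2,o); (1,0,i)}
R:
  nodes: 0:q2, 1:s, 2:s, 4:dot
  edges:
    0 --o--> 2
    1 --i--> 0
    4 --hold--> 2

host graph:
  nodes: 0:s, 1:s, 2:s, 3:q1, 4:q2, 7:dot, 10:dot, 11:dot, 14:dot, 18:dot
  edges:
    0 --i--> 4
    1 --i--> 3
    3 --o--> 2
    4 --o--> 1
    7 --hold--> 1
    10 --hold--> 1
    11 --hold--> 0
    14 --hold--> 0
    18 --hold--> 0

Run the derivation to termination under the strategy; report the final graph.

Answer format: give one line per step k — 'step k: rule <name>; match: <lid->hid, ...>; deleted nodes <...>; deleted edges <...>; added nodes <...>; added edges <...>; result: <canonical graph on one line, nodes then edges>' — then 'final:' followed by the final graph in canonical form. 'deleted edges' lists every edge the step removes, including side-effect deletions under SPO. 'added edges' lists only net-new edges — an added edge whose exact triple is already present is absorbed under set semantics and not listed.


step 1: rule r1; match: 0->3, 1->1, 2->2, 3->7; deleted nodes 7; deleted edges (7,1,hold); added nodes 19; added edges (19,2,hold); result: nodes: 0:s, 1:s, 2:s, 3:q1, 4:q2, 10:dot, 11:dot, 14:dot, 18:dot, 19:dot edges: (0,4,i); (1,3,i); (3,2,o); (4,1,o); (10,1,hold); (11,0,hold); (14,0,hold); (18,0,hold); (19,2,hold)
step 2: rule r1; match: 0->3, 1->1, 2->2, 3->10; deleted nodes 10; deleted edges (10,1,hold); added nodes 20; added edges (20,2,hold); result: nodes: 0:s, 1:s, 2:s, 3:q1, 4:q2, 11:dot, 14:dot, 18:dot, 19:dot, 20:dot edges: (0,4,i); (1,3,i); (3,2,o); (4,1,o); (11,0,hold); (14,0,hold); (18,0,hold); (19,2,hold); (20,2,hold)
step 3: rule r2; match: 0->4, 1->0, 2->1, 3->11; deleted nodes 11; deleted edges (11,0,hold); added nodes 21; added edges (21,1,hold); result: nodes: 0:s, 1:s, 2:s, 3:q1, 4:q2, 14:dot, 18:dot, 19:dot, 20:dot, 21:dot edges: (0,4,i); (1,3,i); (3,2,o); (4,1,o); (14,0,hold); (18,0,hold); (19,2,hold); (20,2,hold); (21,1,hold)
step 4: rule r1; match: 0->3, 1->1, 2->2, 3->21; deleted nodes 21; deleted edges (21,1,hold); added nodes 22; added edges (22,2,hold); result: nodes: 0:s, 1:s, 2:s, 3:q1, 4:q2, 14:dot, 18:dot, 19:dot, 20:dot, 22:dot edges: (0,4,i); (1,3,i); (3,2,o); (4,1,o); (14,0,hold); (18,0,hold); (19,2,hold); (20,2,hold); (22,2,hold)
step 5: rule r2; match: 0->4, 1->0, 2->1, 3->14; deleted nodes 14; deleted edges (14,0,hold); added nodes 23; added edges (23,1,hold); result: nodes: 0:s, 1:s, 2:s, 3:q1, 4:q2, 18:dot, 19:dot, 20:dot, 22:dot, 23:dot edges: (0,4,i); (1,3,i); (3,2,o); (4,1,o); (18,0,hold); (19,2,hold); (20,2,hold); (22,2,hold); (23,1,hold)
step 6: rule r1; match: 0->3, 1->1, 2->2, 3->23; deleted nodes 23; deleted edges (23,1,hold); added nodes 24; added edges (24,2,hold); result: nodes: 0:s, 1:s, 2:s, 3:q1, 4:q2, 18:dot, 19:dot, 20:dot, 22:dot, 24:dot edges: (0,4,i); (1,3,i); (3,2,o); (4,1,o); (18,0,hold); (19,2,hold); (20,2,hold); (22,2,hold); (24,2,hold)
step 7: rule r2; match: 0->4, 1->0, 2->1, 3->18; deleted nodes 18; deleted edges (18,0,hold); added nodes 25; added edges (25,1,hold); result: nodes: 0:s, 1:s, 2:s, 3:q1, 4:q2, 19:dot, 20:dot, 22:dot, 24:dot, 25:dot edges: (0,4,i); (1,3,i); (3,2,o); (4,1,o); (19,2,hold); (20,2,hold); (22,2,hold); (24,2,hold); (25,1,hold)
step 8: rule r1; match: 0->3, 1->1, 2->2, 3->25; deleted nodes 25; deleted edges (25,1,hold); added nodes 26; added edges (26,2,hold); result: nodes: 0:s, 1:s, 2:s, 3:q1, 4:q2, 19:dot, 20:dot, 22:dot, 24:dot, 26:dot edges: (0,4,i); (1,3,i); (3,2,o); (4,1,o); (19,2,hold); (20,2,hold); (22,2,hold); (24,2,hold); (26,2,hold)
final:
nodes: 0:s, 1:s, 2:s, 3:q1, 4:q2, 19:dot, 20:dot, 22:dot, 24:dot, 26:dot
edges: (0,4,i); (1,3,i); (3,2,o); (4,1,o); (19,2,hold); (20,2,hold); (22,2,hold); (24,2,hold); (26,2,hold)


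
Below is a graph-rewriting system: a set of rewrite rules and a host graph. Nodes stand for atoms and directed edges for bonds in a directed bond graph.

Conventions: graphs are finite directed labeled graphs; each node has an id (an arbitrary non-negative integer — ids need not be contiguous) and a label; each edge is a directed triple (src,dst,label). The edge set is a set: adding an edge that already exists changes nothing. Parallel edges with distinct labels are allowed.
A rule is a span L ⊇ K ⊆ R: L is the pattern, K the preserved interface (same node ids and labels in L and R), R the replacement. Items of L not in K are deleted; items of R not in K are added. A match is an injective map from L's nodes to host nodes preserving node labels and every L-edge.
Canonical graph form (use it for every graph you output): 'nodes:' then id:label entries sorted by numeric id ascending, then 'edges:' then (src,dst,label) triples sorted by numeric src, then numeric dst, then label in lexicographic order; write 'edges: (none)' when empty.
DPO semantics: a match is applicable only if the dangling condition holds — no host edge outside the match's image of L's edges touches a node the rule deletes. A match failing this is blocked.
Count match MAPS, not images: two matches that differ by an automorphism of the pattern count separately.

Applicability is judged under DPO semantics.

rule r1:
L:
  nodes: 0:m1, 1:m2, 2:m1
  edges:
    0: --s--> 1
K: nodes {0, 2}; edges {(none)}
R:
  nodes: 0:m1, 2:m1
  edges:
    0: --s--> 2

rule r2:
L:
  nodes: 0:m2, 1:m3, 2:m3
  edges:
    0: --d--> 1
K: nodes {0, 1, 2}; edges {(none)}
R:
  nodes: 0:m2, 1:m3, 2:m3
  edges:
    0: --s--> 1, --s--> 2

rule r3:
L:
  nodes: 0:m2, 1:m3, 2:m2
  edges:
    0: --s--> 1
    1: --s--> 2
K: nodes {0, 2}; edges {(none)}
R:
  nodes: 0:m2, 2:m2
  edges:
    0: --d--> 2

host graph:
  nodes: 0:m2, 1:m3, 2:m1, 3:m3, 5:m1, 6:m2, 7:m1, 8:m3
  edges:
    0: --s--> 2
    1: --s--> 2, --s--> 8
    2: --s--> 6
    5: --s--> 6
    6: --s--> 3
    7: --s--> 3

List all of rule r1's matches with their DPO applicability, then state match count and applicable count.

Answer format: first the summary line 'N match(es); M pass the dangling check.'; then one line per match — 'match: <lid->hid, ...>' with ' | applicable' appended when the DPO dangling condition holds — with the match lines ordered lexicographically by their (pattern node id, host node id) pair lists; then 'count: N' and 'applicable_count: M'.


4 match(es); 0 pass the dangling check.
match: 0->2, 1->6, 2->5
match: 0->2, 1->6, 2->7
match: 0->5, 1->6, 2->2
match: 0->5, 1->6, 2->7
count: 4
applicable_count: 0


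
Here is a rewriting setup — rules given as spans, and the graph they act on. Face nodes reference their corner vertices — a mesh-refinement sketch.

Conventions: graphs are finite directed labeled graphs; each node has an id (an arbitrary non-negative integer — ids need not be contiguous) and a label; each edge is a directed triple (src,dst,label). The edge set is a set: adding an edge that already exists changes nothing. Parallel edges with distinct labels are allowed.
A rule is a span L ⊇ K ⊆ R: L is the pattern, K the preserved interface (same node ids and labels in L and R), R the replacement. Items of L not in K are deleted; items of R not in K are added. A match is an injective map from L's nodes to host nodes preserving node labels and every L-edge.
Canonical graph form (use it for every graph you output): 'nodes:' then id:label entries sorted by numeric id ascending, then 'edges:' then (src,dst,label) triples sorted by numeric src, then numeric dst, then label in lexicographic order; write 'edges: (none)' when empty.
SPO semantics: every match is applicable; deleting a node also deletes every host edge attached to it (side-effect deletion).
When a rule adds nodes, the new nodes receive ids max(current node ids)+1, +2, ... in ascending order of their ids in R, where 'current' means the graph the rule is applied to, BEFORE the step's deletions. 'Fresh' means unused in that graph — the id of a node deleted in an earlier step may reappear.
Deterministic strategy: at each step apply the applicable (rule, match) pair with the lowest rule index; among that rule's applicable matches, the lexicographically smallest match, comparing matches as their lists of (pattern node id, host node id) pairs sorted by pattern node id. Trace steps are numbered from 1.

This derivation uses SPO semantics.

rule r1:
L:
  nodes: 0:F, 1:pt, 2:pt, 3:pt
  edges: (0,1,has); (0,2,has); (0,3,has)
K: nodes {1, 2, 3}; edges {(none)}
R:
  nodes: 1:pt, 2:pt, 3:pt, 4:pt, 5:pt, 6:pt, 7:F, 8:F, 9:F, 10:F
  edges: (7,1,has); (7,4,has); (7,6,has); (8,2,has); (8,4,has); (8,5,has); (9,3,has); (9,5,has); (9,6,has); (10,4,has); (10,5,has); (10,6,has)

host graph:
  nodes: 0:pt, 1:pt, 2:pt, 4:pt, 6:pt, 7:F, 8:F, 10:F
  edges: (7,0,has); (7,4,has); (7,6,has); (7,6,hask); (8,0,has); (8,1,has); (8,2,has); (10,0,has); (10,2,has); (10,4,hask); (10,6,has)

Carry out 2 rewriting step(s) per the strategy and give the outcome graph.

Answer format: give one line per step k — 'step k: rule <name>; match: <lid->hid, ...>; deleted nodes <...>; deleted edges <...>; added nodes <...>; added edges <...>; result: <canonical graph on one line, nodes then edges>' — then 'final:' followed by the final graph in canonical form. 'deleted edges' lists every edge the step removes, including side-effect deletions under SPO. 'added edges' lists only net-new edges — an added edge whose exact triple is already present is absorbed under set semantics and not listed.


step 1: rule r1; match: 0->7, 1->0, 2->4, 3->6; deleted nodes 7; deleted edges (7,0,has); (7,4,has); (7,6,has); (7,6,hask); added nodes 11, 12, 13, 14, 15, 16, 17; added edges (14,0,has); (14,11,has); (14,13,has); (15,4,has); (15,11,has); (15,12,has); (16,6,has); (16,12,has); (16,13,has); (17,11,has); (17,12,has); (17,13,has); result: nodes: 0:pt, 1:pt, 2:pt, 4:pt, 6:pt, 8:F, 10:F, 11:pt, 12:pt, 13:pt, 14:F, 15:F, 16:F, 17:F edges: (8,0,has); (8,1,has); (8,2,has); (10,0,has); (10,2,has); (10,4,hask); (10,6,has); (14,0,has); (14,11,has); (14,13,has); (15,4,has); (15,11,has); (15,12,has); (16,6,has); (16,12,has); (16,13,has); (17,11,has); (17,12,has); (17,13,has)
step 2: rule r1; match: 0->8, 1->0, 2->1, 3->2; deleted nodes 8; deleted edges (8,0,has); (8,1,has); (8,2,has); added nodes 18, 19, 20, 21, 22, 23, 24; added edges (21,0,has); (21,18,has); (21,20,has); (22,1,has); (22,18,has); (22,19,has); (23,2,has); (23,19,has); (23,20,has); (24,18,has); (24,19,has); (24,20,has); result: nodes: 0:pt, 1:pt, 2:pt, 4:pt, 6:pt, 10:F, 11:pt, 12:pt, 13:pt, 14:F, 15:F, 16:F, 17:F, 18:pt, 19:pt, 20:pt, 21:F, 22:F, 23:F, 24:F edges: (10,0,has); (10,2,has); (10,4,hask); (10,6,has); (14,0,has); (14,11,has); (14,13,has); (15,4,has); (15,11,has); (15,12,has); (16,6,has); (16,12,has); (16,13,has); (17,11,has); (17,12,has); (17,13,has); (21,0,has); (21,18,has); (21,20,has); (22,1,has); (22,18,has); (22,19,has); (23,2,has); (23,19,has); (23,20,has); (24,18,has); (24,19,has); (24,20,has)
final:
nodes: 0:pt, 1:pt, 2:pt, 4:pt, 6:pt, 10:F, 11:pt, 12:pt, 13:pt, 14:F, 15:F, 16:F, 17:F, 18:pt, 19:pt, 20:pt, 21:F, 22:F, 23:F, 24:F
edges: (10,0,has); (10,2,has); (10,4,hask); (10,6,has); (14,0,has); (14,11,has); (14,13,has); (15,4,has); (15,11,has); (15,12,has); (16,6,has); (16,12,has); (16,13,has); (17,11,has); (17,12,has); (17,13,has); (21,0,has); (21,18,has); (21,20,has); (22,1,has); (22,18,has); (22,19,has); (23,2,has); (23,19,has); (23,20,has); (24,18,has); (24,19,has); (24,20,has)


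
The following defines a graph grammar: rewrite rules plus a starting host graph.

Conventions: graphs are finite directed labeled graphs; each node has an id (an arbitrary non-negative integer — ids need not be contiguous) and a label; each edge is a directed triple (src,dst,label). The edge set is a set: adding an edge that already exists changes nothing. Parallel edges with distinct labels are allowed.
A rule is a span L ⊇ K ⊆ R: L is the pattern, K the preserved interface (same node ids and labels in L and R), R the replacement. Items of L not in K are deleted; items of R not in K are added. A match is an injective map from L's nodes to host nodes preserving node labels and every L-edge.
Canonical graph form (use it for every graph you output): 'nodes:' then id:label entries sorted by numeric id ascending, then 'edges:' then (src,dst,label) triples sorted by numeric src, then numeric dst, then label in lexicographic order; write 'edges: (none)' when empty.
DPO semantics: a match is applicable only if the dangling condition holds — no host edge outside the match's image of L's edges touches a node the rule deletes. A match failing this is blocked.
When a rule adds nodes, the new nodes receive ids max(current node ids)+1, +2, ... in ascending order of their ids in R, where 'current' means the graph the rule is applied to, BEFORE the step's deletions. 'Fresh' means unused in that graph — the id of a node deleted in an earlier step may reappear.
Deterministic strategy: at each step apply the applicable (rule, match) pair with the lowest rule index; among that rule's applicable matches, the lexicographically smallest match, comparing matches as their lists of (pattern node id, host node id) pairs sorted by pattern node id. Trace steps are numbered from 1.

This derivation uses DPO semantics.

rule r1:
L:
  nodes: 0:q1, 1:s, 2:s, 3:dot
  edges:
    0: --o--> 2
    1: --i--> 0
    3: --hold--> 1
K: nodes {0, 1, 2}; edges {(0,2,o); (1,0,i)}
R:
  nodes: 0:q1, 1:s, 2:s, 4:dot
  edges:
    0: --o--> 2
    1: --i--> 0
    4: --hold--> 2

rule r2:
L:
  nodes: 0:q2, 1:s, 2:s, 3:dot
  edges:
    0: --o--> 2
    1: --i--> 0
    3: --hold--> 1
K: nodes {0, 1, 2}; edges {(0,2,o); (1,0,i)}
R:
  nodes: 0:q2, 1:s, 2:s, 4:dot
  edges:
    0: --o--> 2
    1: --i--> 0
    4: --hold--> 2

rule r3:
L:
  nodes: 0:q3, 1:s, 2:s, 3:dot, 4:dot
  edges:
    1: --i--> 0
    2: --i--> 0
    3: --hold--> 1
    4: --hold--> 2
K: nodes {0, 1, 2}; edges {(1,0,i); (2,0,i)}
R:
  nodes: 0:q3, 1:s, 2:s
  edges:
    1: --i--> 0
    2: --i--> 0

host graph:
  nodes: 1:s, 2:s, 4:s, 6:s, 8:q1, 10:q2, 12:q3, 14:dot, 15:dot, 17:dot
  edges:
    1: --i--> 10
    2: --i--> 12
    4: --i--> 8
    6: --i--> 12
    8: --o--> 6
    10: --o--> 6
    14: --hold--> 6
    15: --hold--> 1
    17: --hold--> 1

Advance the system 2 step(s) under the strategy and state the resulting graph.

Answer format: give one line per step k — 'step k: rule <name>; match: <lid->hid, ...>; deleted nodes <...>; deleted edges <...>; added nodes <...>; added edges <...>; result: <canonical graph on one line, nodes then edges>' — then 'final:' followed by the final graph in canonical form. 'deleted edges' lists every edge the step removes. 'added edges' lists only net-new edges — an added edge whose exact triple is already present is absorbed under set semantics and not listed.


step 1: rule r2; match: 0->10, 1->1, 2->6, 3->15; deleted nodes 15; deleted edges (15,1,hold); added nodes 18; added edges (18,6,hold); result: nodes: 1:s, 2:s, 4:s, 6:s, 8:q1, 10:q2, 12:q3, 14:dot, 17:dot, 18:dot edges: (1,10,i); (2,12,i); (4,8,i); (6,12,i); (8,6,o); (10,6,o); (14,6,hold); (17,1,hold); (18,6,hold)
step 2: rule r2; match: 0->10, 1->1, 2->6, 3->17; deleted nodes 17; deleted edges (17,1,hold); added nodes 19; added edges (19,6,hold); result: nodes: 1:s, 2:s, 4:s, 6:s, 8:q1, 10:q2, 12:q3, 14:dot, 18:dot, 19:dot edges: (1,10,i); (2,12,i); (4,8,i); (6,12,i); (8,6,o); (10,6,o); (14,6,hold); (18,6,hold); (19,6,hold)
final:
nodes: 1:s, 2:s, 4:s, 6:s, 8:q1, 10:q2, 12:q3, 14:dot, 18:dot, 19:dot
edges: (1,10,i); (2,12,i); (4,8,i); (6,12,i); (8,6,o); (10,6,o); (14,6,hold); (18,6,hold); (19,6,hold)
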